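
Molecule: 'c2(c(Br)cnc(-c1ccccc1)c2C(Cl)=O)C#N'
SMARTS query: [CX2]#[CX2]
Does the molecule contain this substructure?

No

The pattern [CX2]#[CX2] describes a carbon-carbon triple bond — an alkyne.
The closest candidate here is a nitrile (-C#N), but the triple bond is C#N, not C#C. No other fragment satisfies the full query, so there is no match.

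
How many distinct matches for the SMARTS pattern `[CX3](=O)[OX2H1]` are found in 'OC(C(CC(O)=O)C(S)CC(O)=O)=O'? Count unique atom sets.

[CX3](=O)[OX2H1] is the SMARTS for a carboxylic acid: an sp2 carbon double-bonded to O and single-bonded to an -OH oxygen.
The molecule carries 3 separate instances of a carboxylic acid group (-C(=O)OH) meeting every constraint; each maps to a distinct set of atoms, giving 3 matches.

3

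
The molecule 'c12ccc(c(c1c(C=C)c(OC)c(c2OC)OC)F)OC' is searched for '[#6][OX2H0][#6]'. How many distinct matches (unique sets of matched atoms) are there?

4

[#6][OX2H0][#6] is the SMARTS for an ether: an aliphatic oxygen bridging two carbons with no H on the oxygen.
The molecule carries 4 separate instances of a methoxy ether (-OCH3) meeting every constraint; each maps to a distinct set of atoms, giving 4 matches.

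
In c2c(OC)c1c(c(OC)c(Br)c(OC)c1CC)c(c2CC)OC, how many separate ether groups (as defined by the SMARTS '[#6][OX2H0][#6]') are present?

4

[#6][OX2H0][#6] is the SMARTS for an ether: an aliphatic oxygen bridging two carbons with no H on the oxygen.
The molecule carries 4 separate instances of a methoxy ether (-OCH3) meeting every constraint; each maps to a distinct set of atoms, giving 4 matches.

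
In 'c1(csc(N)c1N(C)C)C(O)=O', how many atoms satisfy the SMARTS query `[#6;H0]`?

4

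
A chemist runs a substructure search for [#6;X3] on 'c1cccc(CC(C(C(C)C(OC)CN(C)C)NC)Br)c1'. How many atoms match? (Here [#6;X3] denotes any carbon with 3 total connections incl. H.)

The query [#6;X3] means: any carbon (aromatic or not) with three total connections.
Check the 21 heavy atoms by environment: 11× C (X4) → no; 6× c (aromatic, X3) → match; 1× Br (X1) → no; 2× N (X3) → no; 1× O (X2) → no.
That gives 6 matching atoms.

6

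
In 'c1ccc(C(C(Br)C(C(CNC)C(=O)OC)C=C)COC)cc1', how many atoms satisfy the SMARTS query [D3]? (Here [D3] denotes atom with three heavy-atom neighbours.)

6

Check the 23 heavy atoms by environment: 3× C (D2) → no; 5× C (D3) → match; 1× Br (D1) → no; 1× c (aromatic, D3) → match; 5× c (aromatic, D2) → no; 1× O (D1) → no; 2× O (D2) → no; 4× C (D1) → no; 1× N (D2) → no.
Summing the matching environments: 5 + 1 = 6 matching atoms.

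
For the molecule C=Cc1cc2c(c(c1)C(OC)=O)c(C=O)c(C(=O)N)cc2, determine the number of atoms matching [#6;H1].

6

The query [#6;H1] means: any carbon bearing exactly one hydrogen.
Check the 21 heavy atoms by environment: 6× c (aromatic, H0) → no; 4× c (aromatic, H1) → match; 2× C (H1) → match; 1× C (H2) → no; 4× O (H0) → no; 2× C (H0) → no; 1× C (H3) → no; 1× N (H2) → no.
Summing the matching environments: 4 + 2 = 6 matching atoms.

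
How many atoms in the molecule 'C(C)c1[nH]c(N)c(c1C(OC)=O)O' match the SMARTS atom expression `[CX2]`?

The query [CX2] means: C with X2: aliphatic carbon with exactly 2 total connections.
Check the 13 heavy atoms by environment: 1× n (aromatic, X3) → no; 4× c (aromatic, X3) → no; 3× C (X4) → no; 1× N (X3) → no; 1× C (X3) → no; 1× O (X1) → no; 2× O (X2) → no.
No environment satisfies the query, so 0 matching atoms.

0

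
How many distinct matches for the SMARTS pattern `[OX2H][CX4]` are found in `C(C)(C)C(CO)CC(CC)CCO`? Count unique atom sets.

[OX2H][CX4] is the SMARTS for an aliphatic alcohol: a hydroxyl oxygen bound to an sp3 (X4) carbon.
The molecule carries 2 separate instances of a hydroxyl group (-OH) meeting every constraint; each maps to a distinct set of atoms, giving 2 matches.

2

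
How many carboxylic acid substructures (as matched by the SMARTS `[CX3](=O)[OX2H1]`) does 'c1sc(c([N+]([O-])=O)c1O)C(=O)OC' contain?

[CX3](=O)[OX2H1] is the SMARTS for a carboxylic acid: an sp2 carbon double-bonded to O and single-bonded to an -OH oxygen.
The molecule has a methyl-ester group (-C(=O)OCH3), but the singly-bonded O has no H (OX2H0, not OX2H1); nothing else fits, so there are 0 matches.

0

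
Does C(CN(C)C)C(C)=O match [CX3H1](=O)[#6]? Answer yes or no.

No

The pattern [CX3H1](=O)[#6] describes an sp2 carbon with one H, double-bonded to O and single-bonded to carbon — an aldehyde.
The closest candidate here is an acetyl/ketone group (-C(=O)CH3), but the carbonyl carbon has H0 (two carbon neighbours), not H1. No other fragment satisfies the full query, so there is no match.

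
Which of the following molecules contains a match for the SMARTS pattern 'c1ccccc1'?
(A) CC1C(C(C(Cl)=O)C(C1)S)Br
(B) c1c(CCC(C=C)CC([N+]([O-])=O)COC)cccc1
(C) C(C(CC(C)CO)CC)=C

B

c1ccccc1 describes six aromatic carbons in a ring (a benzene ring).
(A) has a methyl group (-CH3) but no six-membered all-carbon aromatic ring is present.
(B) contains a phenyl ring, which satisfies every atom and bond constraint.
(C) has a methyl group (-CH3) but no six-membered all-carbon aromatic ring is present.
So the answer is (B).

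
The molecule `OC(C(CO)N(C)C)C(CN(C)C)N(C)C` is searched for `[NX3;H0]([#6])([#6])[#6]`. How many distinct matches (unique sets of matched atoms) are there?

[NX3;H0]([#6])([#6])[#6] is the SMARTS for a tertiary amine: a trivalent nitrogen with no H, bonded to three carbons.
The molecule carries 3 separate instances of a dimethylamino group (-N(CH3)2) meeting every constraint; each maps to a distinct set of atoms, giving 3 matches.

3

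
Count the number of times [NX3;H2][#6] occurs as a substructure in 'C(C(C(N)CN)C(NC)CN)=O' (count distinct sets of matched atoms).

[NX3;H2][#6] is the SMARTS for a primary amine: a trivalent nitrogen with two H attached to carbon.
The molecule carries 3 separate instances of a primary amino group (-NH2) meeting every constraint; each maps to a distinct set of atoms, giving 3 matches.

3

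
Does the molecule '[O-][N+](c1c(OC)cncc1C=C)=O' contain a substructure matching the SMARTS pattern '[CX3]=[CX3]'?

The pattern [CX3]=[CX3] describes a non-aromatic C=C double bond between two sp2 carbons — an alkene.
The molecule carries a vinyl group (-CH=CH2), whose atoms satisfy every constraint of the query, so the pattern matches.

Yes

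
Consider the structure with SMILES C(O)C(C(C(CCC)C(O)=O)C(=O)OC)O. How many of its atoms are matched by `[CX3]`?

2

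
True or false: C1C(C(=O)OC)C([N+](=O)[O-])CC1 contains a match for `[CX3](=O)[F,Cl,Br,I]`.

False

The pattern [CX3](=O)[F,Cl,Br,I] describes a carbonyl carbon bonded to a halogen — an acyl halide.
The closest candidate here is a methyl-ester group (-C(=O)OCH3), but the carbonyl is bonded to -O-C, not to a halogen. No other fragment satisfies the full query, so there is no match.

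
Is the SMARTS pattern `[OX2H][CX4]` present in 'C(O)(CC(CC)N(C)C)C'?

The pattern [OX2H][CX4] describes a hydroxyl oxygen bound to an sp3 (X4) carbon — an aliphatic alcohol.
The molecule carries a hydroxyl group (-OH), whose atoms satisfy every constraint of the query, so the pattern matches.

Yes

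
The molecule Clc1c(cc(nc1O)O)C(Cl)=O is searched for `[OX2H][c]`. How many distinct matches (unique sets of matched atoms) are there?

[OX2H][c] is the SMARTS for a phenol: a hydroxyl oxygen attached to an aromatic carbon.
The molecule carries 2 separate instances of a hydroxyl group (-OH) meeting every constraint; each maps to a distinct set of atoms, giving 2 matches.

2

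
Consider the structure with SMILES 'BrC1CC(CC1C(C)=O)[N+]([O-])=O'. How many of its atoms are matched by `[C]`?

7

The query [C] means: uppercase C matches aliphatic (non-aromatic) carbon only.
Check the 12 heavy atoms by environment: 7× C → match; 2× O → no; 1× Br → no; 1× N (charge +1) → no; 1× O (charge -1) → no.
That gives 7 matching atoms.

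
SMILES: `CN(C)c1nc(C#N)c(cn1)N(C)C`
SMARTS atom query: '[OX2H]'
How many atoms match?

0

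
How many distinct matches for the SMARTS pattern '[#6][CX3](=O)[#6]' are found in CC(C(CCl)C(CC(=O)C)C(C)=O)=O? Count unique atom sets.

[#6][CX3](=O)[#6] is the SMARTS for a ketone: a carbonyl carbon (no H) flanked by two carbons.
The molecule carries 3 separate instances of an acetyl/ketone group (-C(=O)CH3) meeting every constraint; each maps to a distinct set of atoms, giving 3 matches.

3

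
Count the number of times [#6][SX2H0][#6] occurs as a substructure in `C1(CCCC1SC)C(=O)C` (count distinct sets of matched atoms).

1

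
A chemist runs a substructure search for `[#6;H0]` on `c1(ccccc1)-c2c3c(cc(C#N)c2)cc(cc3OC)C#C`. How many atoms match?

9

Check the 22 heavy atoms by environment: 7× c (aromatic, H0) → match; 9× c (aromatic, H1) → no; 2× C (H0) → match; 1× C (H1) → no; 1× N (H0) → no; 1× O (H0) → no; 1× C (H3) → no.
Summing the matching environments: 7 + 2 = 9 matching atoms.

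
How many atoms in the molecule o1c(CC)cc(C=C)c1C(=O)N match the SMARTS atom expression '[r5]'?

The query [r5] means: r5 matches atoms in a five-membered ring.
Check the 12 heavy atoms by environment: 1× o (aromatic, in 5-ring) → match; 4× c (aromatic, in 5-ring) → match; 5× C (acyclic) → no; 1× O (acyclic) → no; 1× N (acyclic) → no.
Summing the matching environments: 1 + 4 = 5 matching atoms.

5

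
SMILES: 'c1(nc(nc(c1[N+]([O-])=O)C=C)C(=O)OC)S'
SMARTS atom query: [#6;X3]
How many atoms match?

7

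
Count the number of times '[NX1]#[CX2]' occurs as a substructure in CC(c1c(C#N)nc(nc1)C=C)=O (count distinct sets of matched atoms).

1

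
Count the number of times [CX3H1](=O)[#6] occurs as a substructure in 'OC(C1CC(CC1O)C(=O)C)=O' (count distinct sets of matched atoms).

0

[CX3H1](=O)[#6] is the SMARTS for an aldehyde: an sp2 carbon with one H, double-bonded to O and single-bonded to carbon.
The molecule has a carboxylic acid group (-C(=O)OH), but the carbonyl carbon has H0 and is bonded to O, not H1; nothing else fits, so there are 0 matches.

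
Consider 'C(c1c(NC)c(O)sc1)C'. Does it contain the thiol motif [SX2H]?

No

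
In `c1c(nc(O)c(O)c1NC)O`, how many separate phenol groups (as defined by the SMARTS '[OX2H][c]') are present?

[OX2H][c] is the SMARTS for a phenol: a hydroxyl oxygen attached to an aromatic carbon.
The molecule carries 3 separate instances of a hydroxyl group (-OH) meeting every constraint; each maps to a distinct set of atoms, giving 3 matches.

3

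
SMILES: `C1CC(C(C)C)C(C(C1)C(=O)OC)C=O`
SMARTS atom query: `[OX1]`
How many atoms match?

2

The query [OX1] means: aliphatic oxygen with one total connection — typically a carbonyl =O or an oxide.
Check the 15 heavy atoms by environment: 10× C (X4) → no; 2× C (X3) → no; 2× O (X1) → match; 1× O (X2) → no.
That gives 2 matching atoms.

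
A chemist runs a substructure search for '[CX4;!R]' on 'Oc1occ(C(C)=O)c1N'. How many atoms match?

1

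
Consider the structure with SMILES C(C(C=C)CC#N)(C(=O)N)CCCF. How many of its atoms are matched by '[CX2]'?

1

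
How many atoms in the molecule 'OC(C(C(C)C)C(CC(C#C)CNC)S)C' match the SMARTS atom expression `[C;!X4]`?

The query [C;!X4] means: aliphatic carbon that does not have four total connections.
Check the 16 heavy atoms by environment: 11× C (X4) → no; 1× O (X2) → no; 1× S (X2) → no; 1× N (X3) → no; 2× C (X2) → match.
That gives 2 matching atoms.

2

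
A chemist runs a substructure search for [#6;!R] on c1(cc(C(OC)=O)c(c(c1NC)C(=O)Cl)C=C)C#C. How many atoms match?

The query [#6;!R] means: carbon not in any ring.
Check the 19 heavy atoms by environment: 6× c (aromatic, in 6-ring) → no; 8× C (acyclic) → match; 3× O (acyclic) → no; 1× N (acyclic) → no; 1× Cl (acyclic) → no.
That gives 8 matching atoms.

8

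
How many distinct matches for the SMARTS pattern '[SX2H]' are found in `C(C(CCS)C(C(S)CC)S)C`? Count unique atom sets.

[SX2H] is the SMARTS for a thiol: an aliphatic sulfur with two connections, one being H.
The molecule carries 3 separate instances of a thiol (-SH) meeting every constraint; each maps to a distinct set of atoms, giving 3 matches.

3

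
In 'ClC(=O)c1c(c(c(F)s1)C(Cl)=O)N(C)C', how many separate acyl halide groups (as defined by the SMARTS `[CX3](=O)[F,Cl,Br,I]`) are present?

[CX3](=O)[F,Cl,Br,I] is the SMARTS for an acyl halide: a carbonyl carbon bonded to a halogen.
The molecule carries 2 separate instances of an acyl chloride (-C(=O)Cl) meeting every constraint; each maps to a distinct set of atoms, giving 2 matches.

2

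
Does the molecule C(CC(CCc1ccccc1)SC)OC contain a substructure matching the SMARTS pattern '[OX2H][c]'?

The pattern [OX2H][c] describes a hydroxyl oxygen attached to an aromatic carbon — a phenol.
The closest candidate here is a methoxy ether (-OCH3), but the oxygen has H0, not H1. No other fragment satisfies the full query, so there is no match.

No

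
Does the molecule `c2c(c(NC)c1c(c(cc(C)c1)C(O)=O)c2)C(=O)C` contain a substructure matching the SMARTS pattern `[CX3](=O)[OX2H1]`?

Yes

The pattern [CX3](=O)[OX2H1] describes an sp2 carbon double-bonded to O and single-bonded to an -OH oxygen — a carboxylic acid.
The molecule carries a carboxylic acid group (-C(=O)OH), whose atoms satisfy every constraint of the query, so the pattern matches.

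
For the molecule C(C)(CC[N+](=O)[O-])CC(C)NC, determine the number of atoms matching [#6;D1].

The query [#6;D1] means: carbon bonded to exactly one heavy atom.
Check the 12 heavy atoms by environment: 3× C (D1) → match; 2× C (D3) → no; 3× C (D2) → no; 1× N (D2) → no; 1× N (charge +1, D3) → no; 1× O (charge -1, D1) → no; 1× O (D1) → no.
That gives 3 matching atoms.

3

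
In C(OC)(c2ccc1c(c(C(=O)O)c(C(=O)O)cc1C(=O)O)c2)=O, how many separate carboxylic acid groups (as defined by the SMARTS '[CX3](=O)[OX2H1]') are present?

3

[CX3](=O)[OX2H1] is the SMARTS for a carboxylic acid: an sp2 carbon double-bonded to O and single-bonded to an -OH oxygen.
The molecule carries 3 separate instances of a carboxylic acid group (-C(=O)OH) meeting every constraint; each maps to a distinct set of atoms, giving 3 matches.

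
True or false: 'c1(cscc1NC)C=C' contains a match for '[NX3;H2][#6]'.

False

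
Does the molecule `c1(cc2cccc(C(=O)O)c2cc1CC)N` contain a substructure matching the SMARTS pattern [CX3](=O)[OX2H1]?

The pattern [CX3](=O)[OX2H1] describes an sp2 carbon double-bonded to O and single-bonded to an -OH oxygen — a carboxylic acid.
The molecule carries a carboxylic acid group (-C(=O)OH), whose atoms satisfy every constraint of the query, so the pattern matches.

Yes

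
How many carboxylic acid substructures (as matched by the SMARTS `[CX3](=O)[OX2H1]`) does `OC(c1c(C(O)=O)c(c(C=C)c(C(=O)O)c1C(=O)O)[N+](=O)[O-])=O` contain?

[CX3](=O)[OX2H1] is the SMARTS for a carboxylic acid: an sp2 carbon double-bonded to O and single-bonded to an -OH oxygen.
The molecule carries 4 separate instances of a carboxylic acid group (-C(=O)OH) meeting every constraint; each maps to a distinct set of atoms, giving 4 matches.

4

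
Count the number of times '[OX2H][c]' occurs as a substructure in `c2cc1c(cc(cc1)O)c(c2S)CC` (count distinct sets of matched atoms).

[OX2H][c] is the SMARTS for a phenol: a hydroxyl oxygen attached to an aromatic carbon.
Exactly one fragment in the molecule meets all constraints, giving 1 match.

1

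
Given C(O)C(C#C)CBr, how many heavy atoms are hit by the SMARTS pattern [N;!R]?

Check the 7 heavy atoms by environment: 5× C (acyclic) → no; 1× Br (acyclic) → no; 1× O (acyclic) → no.
No environment satisfies the query, so 0 matching atoms.

0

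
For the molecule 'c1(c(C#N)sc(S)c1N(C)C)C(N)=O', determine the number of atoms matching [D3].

6

Check the 14 heavy atoms by environment: 1× s (aromatic, D2) → no; 4× c (aromatic, D3) → match; 1× S (D1) → no; 1× C (D3) → match; 1× O (D1) → no; 2× N (D1) → no; 1× N (D3) → match; 2× C (D1) → no; 1× C (D2) → no.
Summing the matching environments: 4 + 1 + 1 = 6 matching atoms.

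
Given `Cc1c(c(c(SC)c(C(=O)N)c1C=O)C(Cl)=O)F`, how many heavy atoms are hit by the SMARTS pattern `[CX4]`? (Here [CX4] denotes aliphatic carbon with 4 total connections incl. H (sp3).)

2

Check the 18 heavy atoms by environment: 6× c (aromatic, X3) → no; 1× F (X1) → no; 1× S (X2) → no; 2× C (X4) → match; 3× C (X3) → no; 3× O (X1) → no; 1× Cl (X1) → no; 1× N (X3) → no.
That gives 2 matching atoms.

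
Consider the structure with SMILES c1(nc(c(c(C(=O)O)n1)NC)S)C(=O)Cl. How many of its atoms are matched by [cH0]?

Check the 15 heavy atoms by environment: 2× n (aromatic, H0) → no; 4× c (aromatic, H0) → match; 1× S (H1) → no; 2× C (H0) → no; 2× O (H0) → no; 1× O (H1) → no; 1× Cl (H0) → no; 1× N (H1) → no; 1× C (H3) → no.
That gives 4 matching atoms.

4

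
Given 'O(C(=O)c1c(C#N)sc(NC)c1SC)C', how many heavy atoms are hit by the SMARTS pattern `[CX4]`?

The query [CX4] means: C with X4: aliphatic carbon with exactly 4 total connections (bonds + H).
Check the 15 heavy atoms by environment: 1× s (aromatic, X2) → no; 4× c (aromatic, X3) → no; 1× C (X3) → no; 1× O (X1) → no; 1× O (X2) → no; 3× C (X4) → match; 1× S (X2) → no; 1× N (X3) → no; 1× C (X2) → no; 1× N (X1) → no.
That gives 3 matching atoms.

3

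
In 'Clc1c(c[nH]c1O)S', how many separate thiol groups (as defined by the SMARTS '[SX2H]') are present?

1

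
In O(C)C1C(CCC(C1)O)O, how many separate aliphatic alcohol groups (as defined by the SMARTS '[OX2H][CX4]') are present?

[OX2H][CX4] is the SMARTS for an aliphatic alcohol: a hydroxyl oxygen bound to an sp3 (X4) carbon.
The molecule carries 2 separate instances of a hydroxyl group (-OH) meeting every constraint; each maps to a distinct set of atoms, giving 2 matches.

2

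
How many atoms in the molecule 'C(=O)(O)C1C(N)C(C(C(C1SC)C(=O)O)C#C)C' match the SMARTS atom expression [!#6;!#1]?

Check the 18 heavy atoms by environment: 12× C → no; 1× S → match; 4× O → match; 1× N → match.
Summing the matching environments: 1 + 4 + 1 = 6 matching atoms.

6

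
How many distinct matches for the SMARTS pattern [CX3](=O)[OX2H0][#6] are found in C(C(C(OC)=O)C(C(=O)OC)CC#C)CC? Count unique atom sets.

[CX3](=O)[OX2H0][#6] is the SMARTS for an ester: a carbonyl carbon bonded to an oxygen that is itself bonded to carbon (no H on that O).
The molecule carries 2 separate instances of a methyl-ester group (-C(=O)OCH3) meeting every constraint; each maps to a distinct set of atoms, giving 2 matches.

2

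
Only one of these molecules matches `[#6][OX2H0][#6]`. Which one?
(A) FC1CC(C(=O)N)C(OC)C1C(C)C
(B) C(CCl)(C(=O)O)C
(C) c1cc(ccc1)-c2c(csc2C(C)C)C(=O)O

A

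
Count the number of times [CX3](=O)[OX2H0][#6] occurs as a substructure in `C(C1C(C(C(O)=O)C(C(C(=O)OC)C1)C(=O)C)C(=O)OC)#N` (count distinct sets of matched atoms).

[CX3](=O)[OX2H0][#6] is the SMARTS for an ester: a carbonyl carbon bonded to an oxygen that is itself bonded to carbon (no H on that O).
The molecule carries 2 separate instances of a methyl-ester group (-C(=O)OCH3) meeting every constraint; each maps to a distinct set of atoms, giving 2 matches.

2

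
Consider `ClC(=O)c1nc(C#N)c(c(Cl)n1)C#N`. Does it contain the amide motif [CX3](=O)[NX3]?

No

The pattern [CX3](=O)[NX3] describes a carbonyl carbon bonded to a trivalent nitrogen — an amide.
The closest candidate here is a nitrile (-C#N), but the nitrile N is NX1 (triple-bonded), not NX3. No other fragment satisfies the full query, so there is no match.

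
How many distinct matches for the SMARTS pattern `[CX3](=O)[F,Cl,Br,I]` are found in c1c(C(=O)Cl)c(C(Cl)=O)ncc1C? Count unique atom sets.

2

[CX3](=O)[F,Cl,Br,I] is the SMARTS for an acyl halide: a carbonyl carbon bonded to a halogen.
The molecule carries 2 separate instances of an acyl chloride (-C(=O)Cl) meeting every constraint; each maps to a distinct set of atoms, giving 2 matches.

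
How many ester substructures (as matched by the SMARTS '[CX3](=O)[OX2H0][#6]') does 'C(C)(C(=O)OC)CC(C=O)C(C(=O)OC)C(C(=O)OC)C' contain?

3

[CX3](=O)[OX2H0][#6] is the SMARTS for an ester: a carbonyl carbon bonded to an oxygen that is itself bonded to carbon (no H on that O).
The molecule carries 3 separate instances of a methyl-ester group (-C(=O)OCH3) meeting every constraint; each maps to a distinct set of atoms, giving 3 matches.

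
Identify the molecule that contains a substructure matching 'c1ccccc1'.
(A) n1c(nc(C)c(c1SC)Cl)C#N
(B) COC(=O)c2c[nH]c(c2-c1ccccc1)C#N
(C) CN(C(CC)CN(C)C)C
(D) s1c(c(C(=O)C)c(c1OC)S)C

c1ccccc1 describes six aromatic carbons in a ring (a benzene ring).
(A) has a methyl group (-CH3) but no six-membered all-carbon aromatic ring is present.
(B) contains a phenyl ring, which satisfies every atom and bond constraint.
(C) has a methyl group (-CH3) but no six-membered all-carbon aromatic ring is present.
(D) has a methyl group (-CH3) but no six-membered all-carbon aromatic ring is present.
So the answer is (B).

B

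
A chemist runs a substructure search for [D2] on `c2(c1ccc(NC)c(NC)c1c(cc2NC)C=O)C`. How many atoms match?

The query [D2] means: atom with exactly two heavy-atom neighbours.
Check the 19 heavy atoms by environment: 7× c (aromatic, D3) → no; 3× c (aromatic, D2) → match; 3× N (D2) → match; 4× C (D1) → no; 1× C (D2) → match; 1× O (D1) → no.
Summing the matching environments: 3 + 3 + 1 = 7 matching atoms.

7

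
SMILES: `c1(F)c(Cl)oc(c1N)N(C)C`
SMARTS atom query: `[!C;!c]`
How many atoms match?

Check the 11 heavy atoms by environment: 1× o (aromatic) → match; 4× c (aromatic) → no; 2× N → match; 1× F → match; 1× Cl → match; 2× C → no.
Summing the matching environments: 1 + 2 + 1 + 1 = 5 matching atoms.

5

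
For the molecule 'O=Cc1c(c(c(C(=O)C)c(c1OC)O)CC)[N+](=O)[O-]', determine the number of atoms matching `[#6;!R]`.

The query [#6;!R] means: carbon not in any ring.
Check the 19 heavy atoms by environment: 6× c (aromatic, in 6-ring) → no; 6× C (acyclic) → match; 1× N (charge +1, acyclic) → no; 1× O (charge -1, acyclic) → no; 5× O (acyclic) → no.
That gives 6 matching atoms.

6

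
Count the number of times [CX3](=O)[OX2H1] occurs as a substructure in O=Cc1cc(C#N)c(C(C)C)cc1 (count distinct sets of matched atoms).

[CX3](=O)[OX2H1] is the SMARTS for a carboxylic acid: an sp2 carbon double-bonded to O and single-bonded to an -OH oxygen.
The molecule has an aldehyde (-CHO), but there is no singly-bonded oxygen on the carbonyl carbon; nothing else fits, so there are 0 matches.

0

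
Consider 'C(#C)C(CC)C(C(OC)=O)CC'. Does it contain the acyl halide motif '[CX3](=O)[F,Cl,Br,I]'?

No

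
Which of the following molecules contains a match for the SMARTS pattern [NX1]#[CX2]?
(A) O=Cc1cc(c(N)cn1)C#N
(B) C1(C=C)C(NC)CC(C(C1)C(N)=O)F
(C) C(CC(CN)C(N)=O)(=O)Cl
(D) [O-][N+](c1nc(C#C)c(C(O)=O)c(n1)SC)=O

A

[NX1]#[CX2] describes a nitrogen triple-bonded to a two-connected carbon (a nitrile).
(A) contains a nitrile (-C#N), which satisfies every atom and bond constraint.
(B) has a primary amide (-C(=O)NH2) but the nitrogen is NX3, not NX1.
(C) has a primary amide (-C(=O)NH2) but the nitrogen is NX3, not NX1.
(D) has a nitro group (-[N+](=O)[O-]) but there is no C#N triple bond.
So the answer is (A).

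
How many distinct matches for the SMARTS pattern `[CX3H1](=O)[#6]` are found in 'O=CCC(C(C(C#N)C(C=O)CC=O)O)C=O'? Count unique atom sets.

4

[CX3H1](=O)[#6] is the SMARTS for an aldehyde: an sp2 carbon with one H, double-bonded to O and single-bonded to carbon.
The molecule carries 4 separate instances of an aldehyde (-CHO) meeting every constraint; each maps to a distinct set of atoms, giving 4 matches.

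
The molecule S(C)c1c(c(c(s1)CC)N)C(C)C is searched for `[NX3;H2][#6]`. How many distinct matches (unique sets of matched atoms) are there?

1

[NX3;H2][#6] is the SMARTS for a primary amine: a trivalent nitrogen with two H attached to carbon.
Exactly one fragment in the molecule meets all constraints, giving 1 match.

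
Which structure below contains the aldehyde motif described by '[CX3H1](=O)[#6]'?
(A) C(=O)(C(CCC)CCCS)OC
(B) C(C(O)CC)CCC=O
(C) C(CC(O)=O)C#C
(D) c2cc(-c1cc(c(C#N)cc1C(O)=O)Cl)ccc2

B

[CX3H1](=O)[#6] describes an sp2 carbon with one H, double-bonded to O and single-bonded to carbon (an aldehyde).
(A) has a methyl-ester group (-C(=O)OCH3) but the carbonyl carbon has H0, not H1.
(B) contains an aldehyde (-CHO), which satisfies every atom and bond constraint.
(C) has a carboxylic acid group (-C(=O)OH) but the carbonyl carbon has H0 and is bonded to O, not H1.
(D) has a carboxylic acid group (-C(=O)OH) but the carbonyl carbon has H0 and is bonded to O, not H1.
So the answer is (B).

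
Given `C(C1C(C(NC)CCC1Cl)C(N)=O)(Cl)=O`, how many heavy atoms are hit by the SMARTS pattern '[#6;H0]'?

2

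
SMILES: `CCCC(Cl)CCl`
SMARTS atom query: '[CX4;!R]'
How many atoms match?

Check the 7 heavy atoms by environment: 5× C (X4, acyclic) → match; 2× Cl (X1, acyclic) → no.
That gives 5 matching atoms.

5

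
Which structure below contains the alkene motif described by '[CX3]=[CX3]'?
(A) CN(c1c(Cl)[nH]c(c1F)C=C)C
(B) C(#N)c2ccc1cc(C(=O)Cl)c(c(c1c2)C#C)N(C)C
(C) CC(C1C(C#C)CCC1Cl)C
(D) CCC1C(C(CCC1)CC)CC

[CX3]=[CX3] describes a non-aromatic C=C double bond between two sp2 carbons (an alkene).
(A) contains a vinyl group (-CH=CH2), which satisfies every atom and bond constraint.
(B) has an ethynyl group (-C#CH) but the C-C bond is a triple bond, not a double bond.
(C) has an ethynyl group (-C#CH) but the C-C bond is a triple bond, not a double bond.
(D) has an ethyl group (-CH2CH3) but its C-C bond is a single bond between CX4 carbons, not CX3=CX3.
So the answer is (A).

A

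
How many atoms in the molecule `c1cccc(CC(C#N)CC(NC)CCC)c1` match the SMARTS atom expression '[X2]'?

The query [X2] means: any atom with exactly two total connections (bonds + H).
Check the 17 heavy atoms by environment: 8× C (X4) → no; 1× N (X3) → no; 1× C (X2) → match; 1× N (X1) → no; 6× c (aromatic, X3) → no.
That gives 1 matching atom.

1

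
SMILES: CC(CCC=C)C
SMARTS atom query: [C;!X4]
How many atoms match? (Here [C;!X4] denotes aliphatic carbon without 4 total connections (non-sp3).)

2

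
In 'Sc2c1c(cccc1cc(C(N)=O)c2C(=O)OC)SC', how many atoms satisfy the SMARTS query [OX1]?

Check the 20 heavy atoms by environment: 10× c (aromatic, X3) → no; 2× S (X2) → no; 2× C (X4) → no; 2× C (X3) → no; 2× O (X1) → match; 1× O (X2) → no; 1× N (X3) → no.
That gives 2 matching atoms.

2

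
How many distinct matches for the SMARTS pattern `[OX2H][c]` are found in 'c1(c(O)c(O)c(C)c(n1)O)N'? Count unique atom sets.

3

[OX2H][c] is the SMARTS for a phenol: a hydroxyl oxygen attached to an aromatic carbon.
The molecule carries 3 separate instances of a hydroxyl group (-OH) meeting every constraint; each maps to a distinct set of atoms, giving 3 matches.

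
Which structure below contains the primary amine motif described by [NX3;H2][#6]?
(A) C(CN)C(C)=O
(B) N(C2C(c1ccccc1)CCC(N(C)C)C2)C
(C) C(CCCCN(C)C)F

A

[NX3;H2][#6] describes a trivalent nitrogen with two H attached to carbon (a primary amine).
(A) contains a primary amino group (-NH2), which satisfies every atom and bond constraint.
(B) has a dimethylamino group (-N(CH3)2) but the nitrogen has H0, not H2.
(C) has a dimethylamino group (-N(CH3)2) but the nitrogen has H0, not H2.
So the answer is (A).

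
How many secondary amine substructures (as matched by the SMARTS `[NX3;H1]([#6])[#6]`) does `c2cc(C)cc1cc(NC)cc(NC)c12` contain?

[NX3;H1]([#6])[#6] is the SMARTS for a secondary amine: a trivalent nitrogen with one H, bonded to two carbons.
The molecule carries 2 separate instances of an N-methylamino group (-NHCH3) meeting every constraint; each maps to a distinct set of atoms, giving 2 matches.

2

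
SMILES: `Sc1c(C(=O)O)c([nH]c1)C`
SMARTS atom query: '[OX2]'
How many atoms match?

The query [OX2] means: aliphatic oxygen with two total connections — ether, hydroxyl, or ester single-bond O.
Check the 10 heavy atoms by environment: 1× n (aromatic, X3) → no; 4× c (aromatic, X3) → no; 1× C (X3) → no; 1× O (X1) → no; 1× O (X2) → match; 1× S (X2) → no; 1× C (X4) → no.
That gives 1 matching atom.

1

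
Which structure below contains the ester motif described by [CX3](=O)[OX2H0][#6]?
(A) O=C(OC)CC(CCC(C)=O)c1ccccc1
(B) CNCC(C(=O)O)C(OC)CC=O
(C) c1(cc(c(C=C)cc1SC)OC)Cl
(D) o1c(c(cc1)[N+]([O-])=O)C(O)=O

A

[CX3](=O)[OX2H0][#6] describes a carbonyl carbon bonded to an oxygen that is itself bonded to carbon (no H on that O) (an ester).
(A) contains a methyl-ester group (-C(=O)OCH3), which satisfies every atom and bond constraint.
(B) has a carboxylic acid group (-C(=O)OH) but the singly-bonded O carries H (OX2H1, not H0).
(C) has a methoxy ether (-OCH3) but the ether oxygen is not adjacent to a C=O carbon.
(D) has a carboxylic acid group (-C(=O)OH) but the singly-bonded O carries H (OX2H1, not H0).
So the answer is (A).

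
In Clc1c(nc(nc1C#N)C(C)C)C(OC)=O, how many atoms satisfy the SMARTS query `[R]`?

6

The query [R] means: R matches any atom that is part of a ring.
Check the 16 heavy atoms by environment: 2× n (aromatic, in 6-ring) → match; 4× c (aromatic, in 6-ring) → match; 6× C (acyclic) → no; 2× O (acyclic) → no; 1× Cl (acyclic) → no; 1× N (acyclic) → no.
Summing the matching environments: 2 + 4 = 6 matching atoms.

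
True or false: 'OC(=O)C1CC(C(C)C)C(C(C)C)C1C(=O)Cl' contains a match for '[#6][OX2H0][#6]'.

The pattern [#6][OX2H0][#6] describes an aliphatic oxygen bridging two carbons with no H on the oxygen — an ether.
The closest candidate here is a carboxylic acid group (-C(=O)OH), but the -OH oxygen has H1; the =O is OX1, not OX2. No other fragment satisfies the full query, so there is no match.

False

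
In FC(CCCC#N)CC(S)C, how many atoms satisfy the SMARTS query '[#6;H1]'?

2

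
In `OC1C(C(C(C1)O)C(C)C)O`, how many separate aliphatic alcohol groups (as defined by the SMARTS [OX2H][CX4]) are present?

3

[OX2H][CX4] is the SMARTS for an aliphatic alcohol: a hydroxyl oxygen bound to an sp3 (X4) carbon.
The molecule carries 3 separate instances of a hydroxyl group (-OH) meeting every constraint; each maps to a distinct set of atoms, giving 3 matches.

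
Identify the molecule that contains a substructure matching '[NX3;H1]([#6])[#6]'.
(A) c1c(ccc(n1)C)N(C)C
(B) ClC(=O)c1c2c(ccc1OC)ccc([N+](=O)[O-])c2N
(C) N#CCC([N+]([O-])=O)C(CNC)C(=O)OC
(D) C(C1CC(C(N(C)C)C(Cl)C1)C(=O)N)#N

[NX3;H1]([#6])[#6] describes a trivalent nitrogen with one H, bonded to two carbons (a secondary amine).
(A) has a dimethylamino group (-N(CH3)2) but the nitrogen has H0, not H1.
(B) has a primary amino group (-NH2) but the nitrogen has H2 and only one carbon neighbour.
(C) contains an N-methylamino group (-NHCH3), which satisfies every atom and bond constraint.
(D) has a dimethylamino group (-N(CH3)2) but the nitrogen has H0, not H1.
So the answer is (C).

C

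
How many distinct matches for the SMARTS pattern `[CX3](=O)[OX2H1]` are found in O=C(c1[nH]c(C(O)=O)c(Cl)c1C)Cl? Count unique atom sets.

[CX3](=O)[OX2H1] is the SMARTS for a carboxylic acid: an sp2 carbon double-bonded to O and single-bonded to an -OH oxygen.
Exactly one fragment in the molecule meets all constraints, giving 1 match.

1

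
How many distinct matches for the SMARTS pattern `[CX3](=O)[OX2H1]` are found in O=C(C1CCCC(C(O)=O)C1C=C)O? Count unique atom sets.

[CX3](=O)[OX2H1] is the SMARTS for a carboxylic acid: an sp2 carbon double-bonded to O and single-bonded to an -OH oxygen.
The molecule carries 2 separate instances of a carboxylic acid group (-C(=O)OH) meeting every constraint; each maps to a distinct set of atoms, giving 2 matches.

2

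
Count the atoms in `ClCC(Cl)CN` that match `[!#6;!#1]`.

Check the 6 heavy atoms by environment: 3× C → no; 1× N → match; 2× Cl → match.
Summing the matching environments: 1 + 2 = 3 matching atoms.

3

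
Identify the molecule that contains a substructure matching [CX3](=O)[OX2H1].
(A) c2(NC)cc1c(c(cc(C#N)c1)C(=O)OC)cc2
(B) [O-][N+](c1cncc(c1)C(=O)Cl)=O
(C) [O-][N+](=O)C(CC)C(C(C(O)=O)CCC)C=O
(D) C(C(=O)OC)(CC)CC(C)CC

C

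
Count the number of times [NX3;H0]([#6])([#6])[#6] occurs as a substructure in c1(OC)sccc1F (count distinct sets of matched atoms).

[NX3;H0]([#6])([#6])[#6] is the SMARTS for a tertiary amine: a trivalent nitrogen with no H, bonded to three carbons.
No fragment in the molecule satisfies every constraint, giving 0 matches.

0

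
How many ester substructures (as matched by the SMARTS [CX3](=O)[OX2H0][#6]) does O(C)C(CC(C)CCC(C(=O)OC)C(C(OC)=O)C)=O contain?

[CX3](=O)[OX2H0][#6] is the SMARTS for an ester: a carbonyl carbon bonded to an oxygen that is itself bonded to carbon (no H on that O).
The molecule carries 3 separate instances of a methyl-ester group (-C(=O)OCH3) meeting every constraint; each maps to a distinct set of atoms, giving 3 matches.

3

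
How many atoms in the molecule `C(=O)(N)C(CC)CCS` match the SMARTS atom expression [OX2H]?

0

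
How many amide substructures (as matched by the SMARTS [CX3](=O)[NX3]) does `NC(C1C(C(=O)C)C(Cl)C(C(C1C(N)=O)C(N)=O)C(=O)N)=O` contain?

[CX3](=O)[NX3] is the SMARTS for an amide: a carbonyl carbon bonded to a trivalent nitrogen.
The molecule carries 4 separate instances of a primary amide (-C(=O)NH2) meeting every constraint; each maps to a distinct set of atoms, giving 4 matches.

4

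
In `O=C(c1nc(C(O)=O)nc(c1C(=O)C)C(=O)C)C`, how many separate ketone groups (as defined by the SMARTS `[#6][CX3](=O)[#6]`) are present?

3

[#6][CX3](=O)[#6] is the SMARTS for a ketone: a carbonyl carbon (no H) flanked by two carbons.
The molecule carries 3 separate instances of an acetyl/ketone group (-C(=O)CH3) meeting every constraint; each maps to a distinct set of atoms, giving 3 matches.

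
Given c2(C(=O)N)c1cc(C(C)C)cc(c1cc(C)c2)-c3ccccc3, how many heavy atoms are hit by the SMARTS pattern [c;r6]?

16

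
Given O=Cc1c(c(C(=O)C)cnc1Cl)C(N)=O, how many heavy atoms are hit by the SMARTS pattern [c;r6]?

5

The query [c;r6] means: aromatic carbon that belongs to a six-membered ring.
Check the 15 heavy atoms by environment: 1× n (aromatic, in 6-ring) → no; 5× c (aromatic, in 6-ring) → match; 4× C (acyclic) → no; 3× O (acyclic) → no; 1× N (acyclic) → no; 1× Cl (acyclic) → no.
That gives 5 matching atoms.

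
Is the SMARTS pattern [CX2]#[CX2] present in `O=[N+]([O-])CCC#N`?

No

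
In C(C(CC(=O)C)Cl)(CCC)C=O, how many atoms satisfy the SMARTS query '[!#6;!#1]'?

3

The query [!#6;!#1] means: not carbon and not hydrogen — any heteroatom.
Check the 12 heavy atoms by environment: 9× C → no; 2× O → match; 1× Cl → match.
Summing the matching environments: 2 + 1 = 3 matching atoms.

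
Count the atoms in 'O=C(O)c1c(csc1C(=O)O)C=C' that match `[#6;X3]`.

8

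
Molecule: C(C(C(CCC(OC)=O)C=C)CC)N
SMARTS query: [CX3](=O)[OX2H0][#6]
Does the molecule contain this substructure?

Yes

The pattern [CX3](=O)[OX2H0][#6] describes a carbonyl carbon bonded to an oxygen that is itself bonded to carbon (no H on that O) — an ester.
The molecule carries a methyl-ester group (-C(=O)OCH3), whose atoms satisfy every constraint of the query, so the pattern matches.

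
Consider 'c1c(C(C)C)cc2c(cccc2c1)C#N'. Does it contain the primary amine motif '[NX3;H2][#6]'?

No

The pattern [NX3;H2][#6] describes a trivalent nitrogen with two H attached to carbon — a primary amine.
The closest candidate here is a nitrile (-C#N), but the nitrogen is NX1 (triple-bonded), not NX3 with two H. No other fragment satisfies the full query, so there is no match.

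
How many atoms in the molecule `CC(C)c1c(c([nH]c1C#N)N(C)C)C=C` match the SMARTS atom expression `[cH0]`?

The query [cH0] means: aromatic carbon with no attached hydrogen (substituted or ring-fusion).
Check the 15 heavy atoms by environment: 1× n (aromatic, H1) → no; 4× c (aromatic, H0) → match; 2× C (H1) → no; 1× C (H2) → no; 2× N (H0) → no; 4× C (H3) → no; 1× C (H0) → no.
That gives 4 matching atoms.

4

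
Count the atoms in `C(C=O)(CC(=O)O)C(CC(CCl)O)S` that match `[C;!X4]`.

Check the 14 heavy atoms by environment: 6× C (X4) → no; 1× S (X2) → no; 2× C (X3) → match; 2× O (X1) → no; 2× O (X2) → no; 1× Cl (X1) → no.
That gives 2 matching atoms.

2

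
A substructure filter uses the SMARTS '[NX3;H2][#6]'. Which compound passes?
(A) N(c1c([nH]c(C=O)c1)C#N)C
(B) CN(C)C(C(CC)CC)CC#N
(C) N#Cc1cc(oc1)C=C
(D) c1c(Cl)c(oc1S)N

D

[NX3;H2][#6] describes a trivalent nitrogen with two H attached to carbon (a primary amine).
(A) has an N-methylamino group (-NHCH3) but the nitrogen bears two carbons and only one H (H1), not H2.
(B) has a dimethylamino group (-N(CH3)2) but the nitrogen has H0, not H2.
(C) has a nitrile (-C#N) but the nitrogen is NX1 (triple-bonded), not NX3 with two H.
(D) contains a primary amino group (-NH2), which satisfies every atom and bond constraint.
So the answer is (D).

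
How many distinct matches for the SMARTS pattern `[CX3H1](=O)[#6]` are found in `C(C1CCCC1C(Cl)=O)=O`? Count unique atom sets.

1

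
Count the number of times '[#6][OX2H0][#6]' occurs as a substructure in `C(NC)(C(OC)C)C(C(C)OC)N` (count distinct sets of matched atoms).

[#6][OX2H0][#6] is the SMARTS for an ether: an aliphatic oxygen bridging two carbons with no H on the oxygen.
The molecule carries 2 separate instances of a methoxy ether (-OCH3) meeting every constraint; each maps to a distinct set of atoms, giving 2 matches.

2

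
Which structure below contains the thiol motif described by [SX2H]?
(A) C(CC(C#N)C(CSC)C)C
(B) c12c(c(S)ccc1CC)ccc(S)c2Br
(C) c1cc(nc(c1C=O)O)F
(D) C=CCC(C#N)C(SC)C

B

[SX2H] describes an aliphatic sulfur with two connections, one being H (a thiol).
(A) has a methylthio ether (-SCH3) but the sulfur has H0 (bonded to two carbons), not H1.
(B) contains a thiol (-SH), which satisfies every atom and bond constraint.
(C) has a hydroxyl group (-OH) but it is an -OH, not an -SH.
(D) has a methylthio ether (-SCH3) but the sulfur has H0 (bonded to two carbons), not H1.
So the answer is (B).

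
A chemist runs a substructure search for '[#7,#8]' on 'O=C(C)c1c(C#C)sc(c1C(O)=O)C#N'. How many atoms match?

4

The query [#7,#8] means: nitrogen or oxygen (comma = OR).
Check the 15 heavy atoms by environment: 1× s (aromatic) → no; 4× c (aromatic) → no; 6× C → no; 3× O → match; 1× N → match.
Summing the matching environments: 3 + 1 = 4 matching atoms.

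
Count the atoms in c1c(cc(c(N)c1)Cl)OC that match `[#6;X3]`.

Check the 10 heavy atoms by environment: 6× c (aromatic, X3) → match; 1× O (X2) → no; 1× C (X4) → no; 1× Cl (X1) → no; 1× N (X3) → no.
That gives 6 matching atoms.

6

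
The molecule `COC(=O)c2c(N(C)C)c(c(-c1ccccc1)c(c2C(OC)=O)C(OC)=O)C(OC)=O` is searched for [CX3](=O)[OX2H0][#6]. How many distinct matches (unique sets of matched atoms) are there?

4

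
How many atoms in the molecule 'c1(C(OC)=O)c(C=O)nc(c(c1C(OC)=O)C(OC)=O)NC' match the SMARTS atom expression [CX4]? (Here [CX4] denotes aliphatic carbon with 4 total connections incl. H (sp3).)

4

The query [CX4] means: C with X4: aliphatic carbon with exactly 4 total connections (bonds + H).
Check the 22 heavy atoms by environment: 1× n (aromatic, X2) → no; 5× c (aromatic, X3) → no; 4× C (X3) → no; 4× O (X1) → no; 3× O (X2) → no; 4× C (X4) → match; 1× N (X3) → no.
That gives 4 matching atoms.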